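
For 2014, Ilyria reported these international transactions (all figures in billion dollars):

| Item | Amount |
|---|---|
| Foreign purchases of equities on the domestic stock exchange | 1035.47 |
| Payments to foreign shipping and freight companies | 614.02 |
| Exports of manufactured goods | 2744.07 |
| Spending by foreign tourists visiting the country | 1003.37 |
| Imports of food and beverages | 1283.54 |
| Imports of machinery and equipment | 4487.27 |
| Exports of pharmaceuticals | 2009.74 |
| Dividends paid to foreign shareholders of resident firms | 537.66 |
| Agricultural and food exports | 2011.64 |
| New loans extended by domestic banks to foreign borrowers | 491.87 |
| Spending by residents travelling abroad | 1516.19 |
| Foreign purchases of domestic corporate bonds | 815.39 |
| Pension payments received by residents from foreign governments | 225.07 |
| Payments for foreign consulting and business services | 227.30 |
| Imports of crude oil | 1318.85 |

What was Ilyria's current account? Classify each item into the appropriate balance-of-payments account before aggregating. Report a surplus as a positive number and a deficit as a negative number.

-1990.94

Goods: -4487.27 - 1283.54 + 2011.64 + 2744.07 + 2009.74 - 1318.85 = -324.21
Services: -1516.19 - 227.30 - 614.02 + 1003.37 = -1354.14
Primary income: -537.66
Secondary income: 225.07
Current account = (-324.21) + (-1354.14) + (-537.66) + 225.07 = -1990.94
(Excluded from the current account — financial account: foreign purchases of equities on the domestic stock exchange 1035.47, new loans extended by domestic banks to foreign borrowers 491.87, foreign purchases of domestic corporate bonds 815.39.)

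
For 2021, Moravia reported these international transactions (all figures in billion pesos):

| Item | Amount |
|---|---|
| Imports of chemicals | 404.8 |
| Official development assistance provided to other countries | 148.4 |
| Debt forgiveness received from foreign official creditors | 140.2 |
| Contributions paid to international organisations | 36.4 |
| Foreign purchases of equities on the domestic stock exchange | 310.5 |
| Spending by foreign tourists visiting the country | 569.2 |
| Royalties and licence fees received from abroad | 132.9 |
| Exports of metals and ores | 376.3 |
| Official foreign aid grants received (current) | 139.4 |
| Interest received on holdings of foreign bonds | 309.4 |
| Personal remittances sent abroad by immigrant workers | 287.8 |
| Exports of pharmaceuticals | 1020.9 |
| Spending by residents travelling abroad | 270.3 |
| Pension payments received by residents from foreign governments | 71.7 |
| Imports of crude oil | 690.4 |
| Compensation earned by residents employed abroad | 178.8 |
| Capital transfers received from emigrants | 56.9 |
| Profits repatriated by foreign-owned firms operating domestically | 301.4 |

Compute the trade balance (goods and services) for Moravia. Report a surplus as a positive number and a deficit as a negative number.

Goods: -404.8 + 1020.9 + 376.3 - 690.4 = 302.0
Services: 132.9 - 270.3 + 569.2 = 431.8
Trade balance = 302.0 + 431.8 = 733.8
(Excluded from the trade balance — secondary income: official development assistance provided to other countries 148.4, contributions paid to international organisations 36.4, official foreign aid grants received (current) 139.4, personal remittances sent abroad by immigrant workers 287.8, pension payments received by residents from foreign governments 71.7; capital account: debt forgiveness received from foreign official creditors 140.2, capital transfers received from emigrants 56.9; financial account: foreign purchases of equities on the domestic stock exchange 310.5; primary income: interest received on holdings of foreign bonds 309.4, compensation earned by residents employed abroad 178.8, profits repatriated by foreign-owned firms operating domestically 301.4.)

733.8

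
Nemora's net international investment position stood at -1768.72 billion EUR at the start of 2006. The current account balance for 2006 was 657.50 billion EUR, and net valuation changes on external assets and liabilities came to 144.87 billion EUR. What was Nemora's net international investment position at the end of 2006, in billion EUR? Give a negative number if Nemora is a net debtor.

Change in NIIP = current account + net valuation change = 657.50 + 144.87 = 802.37
End-of-year NIIP = -1768.72 + 802.37 = -966.35

-966.35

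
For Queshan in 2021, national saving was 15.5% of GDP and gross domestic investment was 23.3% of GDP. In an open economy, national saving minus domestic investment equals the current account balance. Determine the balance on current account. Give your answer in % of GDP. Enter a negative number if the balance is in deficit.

S - I = CA (net lending to the rest of the world).
CA = S - I = 15.5 - 23.3 = -7.8

-7.8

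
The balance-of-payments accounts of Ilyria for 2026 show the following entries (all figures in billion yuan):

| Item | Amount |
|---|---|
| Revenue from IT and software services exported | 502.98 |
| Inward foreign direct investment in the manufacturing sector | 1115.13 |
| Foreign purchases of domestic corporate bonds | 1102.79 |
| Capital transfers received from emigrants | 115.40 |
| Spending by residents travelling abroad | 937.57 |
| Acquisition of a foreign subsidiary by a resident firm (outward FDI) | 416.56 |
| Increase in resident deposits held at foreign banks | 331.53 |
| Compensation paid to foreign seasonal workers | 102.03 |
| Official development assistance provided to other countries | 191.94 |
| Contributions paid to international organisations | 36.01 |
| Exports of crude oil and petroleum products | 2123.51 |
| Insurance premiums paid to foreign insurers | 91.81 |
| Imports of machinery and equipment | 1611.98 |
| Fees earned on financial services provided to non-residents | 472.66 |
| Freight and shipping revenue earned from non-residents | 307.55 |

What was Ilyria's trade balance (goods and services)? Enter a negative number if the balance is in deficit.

Goods: 2123.51 - 1611.98 = 511.53
Services: 472.66 - 937.57 - 91.81 + 307.55 + 502.98 = 253.81
Trade balance = 511.53 + 253.81 = 765.34
(Excluded from the trade balance — financial account: inward foreign direct investment in the manufacturing sector 1115.13, foreign purchases of domestic corporate bonds 1102.79, acquisition of a foreign subsidiary by a resident firm (outward FDI) 416.56, increase in resident deposits held at foreign banks 331.53; capital account: capital transfers received from emigrants 115.40; primary income: compensation paid to foreign seasonal workers 102.03; secondary income: official development assistance provided to other countries 191.94, contributions paid to international organisations 36.01.)

765.34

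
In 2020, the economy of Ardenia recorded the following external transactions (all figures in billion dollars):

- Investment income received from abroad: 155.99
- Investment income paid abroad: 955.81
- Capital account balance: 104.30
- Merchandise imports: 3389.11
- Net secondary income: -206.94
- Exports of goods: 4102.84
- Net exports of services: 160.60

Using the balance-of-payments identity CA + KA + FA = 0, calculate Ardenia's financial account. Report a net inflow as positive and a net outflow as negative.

28.13

Goods balance = 4102.84 - 3389.11 = 713.73
Services balance = 160.60
Trade balance (goods + services) = 713.73 + 160.60 = 874.33
Net primary income = 155.99 - 955.81 = -799.82
Net secondary income = -206.94
Current account = 874.33 + (-799.82) + (-206.94) = -132.43
Financial account = -(-132.43 + 104.30) = 28.13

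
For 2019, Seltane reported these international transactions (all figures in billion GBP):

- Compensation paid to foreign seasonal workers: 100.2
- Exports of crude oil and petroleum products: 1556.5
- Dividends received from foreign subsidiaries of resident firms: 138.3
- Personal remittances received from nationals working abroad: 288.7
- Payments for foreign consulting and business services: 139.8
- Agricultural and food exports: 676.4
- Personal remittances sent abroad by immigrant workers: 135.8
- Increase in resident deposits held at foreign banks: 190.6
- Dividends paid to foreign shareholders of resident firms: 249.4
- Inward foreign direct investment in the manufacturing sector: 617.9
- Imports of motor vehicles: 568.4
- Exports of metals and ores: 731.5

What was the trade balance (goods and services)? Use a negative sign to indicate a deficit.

2256.2

Goods: 676.4 + 731.5 - 568.4 + 1556.5 = 2396.0
Services: -139.8
Trade balance = 2396.0 + (-139.8) = 2256.2
(Excluded from the trade balance — primary income: compensation paid to foreign seasonal workers 100.2, dividends received from foreign subsidiaries of resident firms 138.3, dividends paid to foreign shareholders of resident firms 249.4; secondary income: personal remittances received from nationals working abroad 288.7, personal remittances sent abroad by immigrant workers 135.8; financial account: increase in resident deposits held at foreign banks 190.6, inward foreign direct investment in the manufacturing sector 617.9.)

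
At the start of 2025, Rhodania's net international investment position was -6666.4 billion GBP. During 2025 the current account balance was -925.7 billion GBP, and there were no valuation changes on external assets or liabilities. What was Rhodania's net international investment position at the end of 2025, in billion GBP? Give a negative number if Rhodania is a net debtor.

-7592.1

With no valuation effects, change in NIIP = current account = -925.7
End-of-year NIIP = -6666.4 + (-925.7) = -7592.1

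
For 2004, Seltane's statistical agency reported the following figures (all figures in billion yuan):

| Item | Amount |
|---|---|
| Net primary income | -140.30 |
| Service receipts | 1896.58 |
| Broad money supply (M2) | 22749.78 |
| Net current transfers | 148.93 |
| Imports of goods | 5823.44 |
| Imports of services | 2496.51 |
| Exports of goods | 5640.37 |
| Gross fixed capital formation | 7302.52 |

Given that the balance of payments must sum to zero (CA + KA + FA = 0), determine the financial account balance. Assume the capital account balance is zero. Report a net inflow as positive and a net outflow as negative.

Goods balance = 5640.37 - 5823.44 = -183.07
Services balance = 1896.58 - 2496.51 = -599.93
Trade balance (goods + services) = -183.07 + (-599.93) = -783.00
Net primary income = -140.30
Net secondary income = 148.93
Current account = -783.00 + (-140.30) + 148.93 = -774.37
Financial account = -(-774.37) = 774.37

774.37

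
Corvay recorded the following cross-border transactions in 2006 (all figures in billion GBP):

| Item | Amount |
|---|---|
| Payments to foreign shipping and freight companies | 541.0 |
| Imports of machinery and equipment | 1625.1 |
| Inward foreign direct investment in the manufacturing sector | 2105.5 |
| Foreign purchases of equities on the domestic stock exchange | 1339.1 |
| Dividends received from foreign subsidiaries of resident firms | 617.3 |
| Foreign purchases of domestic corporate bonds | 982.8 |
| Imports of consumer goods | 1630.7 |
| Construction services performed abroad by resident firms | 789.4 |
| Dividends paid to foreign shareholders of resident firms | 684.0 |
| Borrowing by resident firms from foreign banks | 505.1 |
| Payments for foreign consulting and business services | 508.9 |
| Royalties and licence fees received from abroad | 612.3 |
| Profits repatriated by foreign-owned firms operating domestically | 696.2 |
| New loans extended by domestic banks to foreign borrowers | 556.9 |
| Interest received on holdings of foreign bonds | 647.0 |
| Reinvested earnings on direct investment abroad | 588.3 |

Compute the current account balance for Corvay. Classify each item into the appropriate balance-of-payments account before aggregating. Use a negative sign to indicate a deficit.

-2431.6

Goods: -1625.1 - 1630.7 = -3255.8
Services: 612.3 - 541.0 - 508.9 + 789.4 = 351.8
Primary income: 588.3 + 617.3 - 696.2 - 684.0 + 647.0 = 472.4
Current account = (-3255.8) + 351.8 + 472.4 = -2431.6
(Excluded from the current account — financial account: inward foreign direct investment in the manufacturing sector 2105.5, foreign purchases of equities on the domestic stock exchange 1339.1, foreign purchases of domestic corporate bonds 982.8, borrowing by resident firms from foreign banks 505.1, new loans extended by domestic banks to foreign borrowers 556.9.)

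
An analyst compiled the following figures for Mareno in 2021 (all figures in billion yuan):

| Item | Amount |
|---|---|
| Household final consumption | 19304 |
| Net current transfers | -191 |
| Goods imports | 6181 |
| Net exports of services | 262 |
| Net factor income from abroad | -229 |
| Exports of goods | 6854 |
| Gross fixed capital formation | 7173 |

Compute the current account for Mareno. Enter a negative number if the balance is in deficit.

515

Goods balance = 6854 - 6181 = 673
Services balance = 262
Trade balance (goods + services) = 673 + 262 = 935
Net primary income = -229
Net secondary income = -191
Current account = 935 + (-229) + (-191) = 515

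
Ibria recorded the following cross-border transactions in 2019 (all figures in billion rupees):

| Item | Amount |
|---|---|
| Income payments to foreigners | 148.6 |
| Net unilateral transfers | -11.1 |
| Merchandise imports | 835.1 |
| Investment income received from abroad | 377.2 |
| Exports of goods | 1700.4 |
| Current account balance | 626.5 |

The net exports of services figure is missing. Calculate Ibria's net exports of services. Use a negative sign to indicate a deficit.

Current account = goods balance + services balance + net primary income + net secondary income
Sum of the known components = 1082.8
Net exports of services = CA - (known components) = 626.5 - 1082.8 = -456.3

-456.3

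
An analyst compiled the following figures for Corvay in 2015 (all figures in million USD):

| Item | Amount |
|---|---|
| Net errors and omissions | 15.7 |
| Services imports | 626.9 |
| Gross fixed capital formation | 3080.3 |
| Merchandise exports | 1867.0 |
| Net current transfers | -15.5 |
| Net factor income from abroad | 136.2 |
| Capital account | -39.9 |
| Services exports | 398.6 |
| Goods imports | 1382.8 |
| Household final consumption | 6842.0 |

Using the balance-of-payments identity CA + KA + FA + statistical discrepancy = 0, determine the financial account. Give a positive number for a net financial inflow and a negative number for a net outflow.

Goods balance = 1867.0 - 1382.8 = 484.2
Services balance = 398.6 - 626.9 = -228.3
Trade balance (goods + services) = 484.2 + (-228.3) = 255.9
Net primary income = 136.2
Net secondary income = -15.5
Current account = 255.9 + 136.2 + (-15.5) = 376.6
Financial account = -(376.6 + (-39.9) + 15.7) = -352.4

-352.4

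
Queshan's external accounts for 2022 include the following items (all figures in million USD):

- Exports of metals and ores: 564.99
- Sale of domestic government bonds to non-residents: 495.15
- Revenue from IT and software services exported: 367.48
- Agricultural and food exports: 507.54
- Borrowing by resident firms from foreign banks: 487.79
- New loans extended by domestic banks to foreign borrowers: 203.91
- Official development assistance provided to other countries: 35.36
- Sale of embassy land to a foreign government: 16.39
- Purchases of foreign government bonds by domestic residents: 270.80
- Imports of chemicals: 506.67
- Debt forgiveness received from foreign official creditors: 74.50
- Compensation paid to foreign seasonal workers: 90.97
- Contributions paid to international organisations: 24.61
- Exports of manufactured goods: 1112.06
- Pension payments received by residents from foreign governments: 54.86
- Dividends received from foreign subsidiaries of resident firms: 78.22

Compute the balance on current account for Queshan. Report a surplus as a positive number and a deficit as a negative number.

2027.54

Goods: -506.67 + 564.99 + 507.54 + 1112.06 = 1677.92
Services: 367.48
Primary income: 78.22 - 90.97 = -12.75
Secondary income: 54.86 - 24.61 - 35.36 = -5.11
Current account = 1677.92 + 367.48 + (-12.75) + (-5.11) = 2027.54
(Excluded from the current account — financial account: sale of domestic government bonds to non-residents 495.15, borrowing by resident firms from foreign banks 487.79, new loans extended by domestic banks to foreign borrowers 203.91, purchases of foreign government bonds by domestic residents 270.80; capital account: sale of embassy land to a foreign government 16.39, debt forgiveness received from foreign official creditors 74.50.)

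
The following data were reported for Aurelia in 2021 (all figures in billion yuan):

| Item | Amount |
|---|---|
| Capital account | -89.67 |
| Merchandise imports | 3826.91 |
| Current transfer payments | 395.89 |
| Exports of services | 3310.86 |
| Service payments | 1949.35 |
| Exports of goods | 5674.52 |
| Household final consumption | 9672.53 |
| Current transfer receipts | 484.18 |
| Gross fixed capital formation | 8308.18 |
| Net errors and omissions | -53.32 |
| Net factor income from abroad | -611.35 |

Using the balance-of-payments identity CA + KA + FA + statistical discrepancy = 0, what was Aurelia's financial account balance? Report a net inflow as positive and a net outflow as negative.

Goods balance = 5674.52 - 3826.91 = 1847.61
Services balance = 3310.86 - 1949.35 = 1361.51
Trade balance (goods + services) = 1847.61 + 1361.51 = 3209.12
Net primary income = -611.35
Net secondary income = 484.18 - 395.89 = 88.29
Current account = 3209.12 + (-611.35) + 88.29 = 2686.06
Financial account = -(2686.06 + (-89.67) + (-53.32)) = -2543.07

-2543.07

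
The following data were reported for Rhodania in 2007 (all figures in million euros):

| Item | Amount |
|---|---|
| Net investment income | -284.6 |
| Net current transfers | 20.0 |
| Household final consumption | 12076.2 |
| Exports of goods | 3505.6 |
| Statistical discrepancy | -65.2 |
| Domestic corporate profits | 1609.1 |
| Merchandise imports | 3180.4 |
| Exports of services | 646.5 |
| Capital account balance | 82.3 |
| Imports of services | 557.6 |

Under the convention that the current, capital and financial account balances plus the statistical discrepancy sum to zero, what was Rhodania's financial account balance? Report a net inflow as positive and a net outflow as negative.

Goods balance = 3505.6 - 3180.4 = 325.2
Services balance = 646.5 - 557.6 = 88.9
Trade balance (goods + services) = 325.2 + 88.9 = 414.1
Net primary income = -284.6
Net secondary income = 20.0
Current account = 414.1 + (-284.6) + 20.0 = 149.5
Financial account = -(149.5 + 82.3 + (-65.2)) = -166.6

-166.6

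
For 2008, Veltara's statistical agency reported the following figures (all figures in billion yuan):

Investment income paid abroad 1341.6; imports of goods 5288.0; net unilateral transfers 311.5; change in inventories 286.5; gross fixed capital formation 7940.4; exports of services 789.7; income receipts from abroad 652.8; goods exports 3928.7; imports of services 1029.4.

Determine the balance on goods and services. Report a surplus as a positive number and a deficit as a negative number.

-1599.0

Goods balance = 3928.7 - 5288.0 = -1359.3
Services balance = 789.7 - 1029.4 = -239.7
Trade balance (goods + services) = -1359.3 + (-239.7) = -1599.0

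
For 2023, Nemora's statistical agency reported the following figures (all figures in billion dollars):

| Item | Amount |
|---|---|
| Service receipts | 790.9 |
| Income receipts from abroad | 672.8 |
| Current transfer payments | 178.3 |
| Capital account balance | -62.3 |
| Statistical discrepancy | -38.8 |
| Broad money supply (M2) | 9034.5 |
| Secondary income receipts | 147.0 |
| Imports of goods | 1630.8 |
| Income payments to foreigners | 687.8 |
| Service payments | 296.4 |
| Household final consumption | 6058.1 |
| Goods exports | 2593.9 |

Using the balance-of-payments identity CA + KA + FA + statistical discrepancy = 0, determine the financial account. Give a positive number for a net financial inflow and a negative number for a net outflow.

-1310.2

Goods balance = 2593.9 - 1630.8 = 963.1
Services balance = 790.9 - 296.4 = 494.5
Trade balance (goods + services) = 963.1 + 494.5 = 1457.6
Net primary income = 672.8 - 687.8 = -15.0
Net secondary income = 147.0 - 178.3 = -31.3
Current account = 1457.6 + (-15.0) + (-31.3) = 1411.3
Financial account = -(1411.3 + (-62.3) + (-38.8)) = -1310.2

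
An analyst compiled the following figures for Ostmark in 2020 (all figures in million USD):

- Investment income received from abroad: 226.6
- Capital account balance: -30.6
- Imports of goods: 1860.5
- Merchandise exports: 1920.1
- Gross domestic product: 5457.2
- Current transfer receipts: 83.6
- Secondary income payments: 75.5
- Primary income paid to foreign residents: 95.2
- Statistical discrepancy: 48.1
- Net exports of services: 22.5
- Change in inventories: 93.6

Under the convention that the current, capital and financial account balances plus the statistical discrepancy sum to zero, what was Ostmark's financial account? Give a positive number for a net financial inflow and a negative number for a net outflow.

Goods balance = 1920.1 - 1860.5 = 59.6
Services balance = 22.5
Trade balance (goods + services) = 59.6 + 22.5 = 82.1
Net primary income = 226.6 - 95.2 = 131.4
Net secondary income = 83.6 - 75.5 = 8.1
Current account = 82.1 + 131.4 + 8.1 = 221.6
Financial account = -(221.6 + (-30.6) + 48.1) = -239.1

-239.1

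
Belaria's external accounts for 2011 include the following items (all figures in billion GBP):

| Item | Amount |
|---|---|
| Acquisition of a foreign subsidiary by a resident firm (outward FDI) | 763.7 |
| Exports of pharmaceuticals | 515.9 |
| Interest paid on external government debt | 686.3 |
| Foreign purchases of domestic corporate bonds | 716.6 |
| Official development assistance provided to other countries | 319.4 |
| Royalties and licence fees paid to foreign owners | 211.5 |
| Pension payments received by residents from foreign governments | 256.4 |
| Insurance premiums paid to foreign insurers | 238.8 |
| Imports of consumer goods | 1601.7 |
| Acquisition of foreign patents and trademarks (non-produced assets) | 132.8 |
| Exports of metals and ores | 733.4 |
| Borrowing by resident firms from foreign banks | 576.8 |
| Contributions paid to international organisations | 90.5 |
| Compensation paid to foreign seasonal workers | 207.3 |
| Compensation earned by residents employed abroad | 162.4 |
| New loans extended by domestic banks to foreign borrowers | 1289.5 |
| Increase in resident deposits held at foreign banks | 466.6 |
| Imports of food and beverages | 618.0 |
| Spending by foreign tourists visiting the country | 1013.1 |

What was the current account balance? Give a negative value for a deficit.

-1292.3

Goods: -1601.7 + 515.9 + 733.4 - 618.0 = -970.4
Services: -238.8 + 1013.1 - 211.5 = 562.8
Primary income: -207.3 - 686.3 + 162.4 = -731.2
Secondary income: -319.4 - 90.5 + 256.4 = -153.5
Current account = (-970.4) + 562.8 + (-731.2) + (-153.5) = -1292.3
(Excluded from the current account — financial account: acquisition of a foreign subsidiary by a resident firm (outward FDI) 763.7, foreign purchases of domestic corporate bonds 716.6, borrowing by resident firms from foreign banks 576.8, new loans extended by domestic banks to foreign borrowers 1289.5, increase in resident deposits held at foreign banks 466.6; capital account: acquisition of foreign patents and trademarks (non-produced assets) 132.8.)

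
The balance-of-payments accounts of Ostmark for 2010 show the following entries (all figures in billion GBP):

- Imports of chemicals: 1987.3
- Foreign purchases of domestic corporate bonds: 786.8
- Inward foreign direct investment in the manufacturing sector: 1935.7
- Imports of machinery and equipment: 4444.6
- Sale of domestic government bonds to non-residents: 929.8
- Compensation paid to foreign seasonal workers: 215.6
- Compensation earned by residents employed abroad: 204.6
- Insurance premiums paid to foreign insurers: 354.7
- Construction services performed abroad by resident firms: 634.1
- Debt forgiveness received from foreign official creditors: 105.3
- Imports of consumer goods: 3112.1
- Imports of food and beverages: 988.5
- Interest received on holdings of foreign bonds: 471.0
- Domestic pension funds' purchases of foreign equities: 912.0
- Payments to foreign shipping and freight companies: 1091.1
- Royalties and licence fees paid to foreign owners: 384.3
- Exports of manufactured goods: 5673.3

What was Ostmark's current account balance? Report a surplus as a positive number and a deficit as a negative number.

-5595.2

Goods: -3112.1 - 4444.6 - 1987.3 - 988.5 + 5673.3 = -4859.2
Services: -384.3 + 634.1 - 354.7 - 1091.1 = -1196.0
Primary income: -215.6 + 204.6 + 471.0 = 460.0
Current account = (-4859.2) + (-1196.0) + 460.0 = -5595.2
(Excluded from the current account — financial account: foreign purchases of domestic corporate bonds 786.8, inward foreign direct investment in the manufacturing sector 1935.7, sale of domestic government bonds to non-residents 929.8, domestic pension funds' purchases of foreign equities 912.0; capital account: debt forgiveness received from foreign official creditors 105.3.)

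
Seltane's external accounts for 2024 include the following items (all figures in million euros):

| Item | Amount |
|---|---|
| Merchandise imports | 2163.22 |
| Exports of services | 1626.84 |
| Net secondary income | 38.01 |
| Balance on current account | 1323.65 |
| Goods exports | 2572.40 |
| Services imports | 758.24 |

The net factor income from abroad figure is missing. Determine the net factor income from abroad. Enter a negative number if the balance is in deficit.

7.86

Current account = goods balance + services balance + net primary income + net secondary income
Sum of the known components = 1315.79
Net factor income from abroad = CA - (known components) = 1323.65 - 1315.79 = 7.86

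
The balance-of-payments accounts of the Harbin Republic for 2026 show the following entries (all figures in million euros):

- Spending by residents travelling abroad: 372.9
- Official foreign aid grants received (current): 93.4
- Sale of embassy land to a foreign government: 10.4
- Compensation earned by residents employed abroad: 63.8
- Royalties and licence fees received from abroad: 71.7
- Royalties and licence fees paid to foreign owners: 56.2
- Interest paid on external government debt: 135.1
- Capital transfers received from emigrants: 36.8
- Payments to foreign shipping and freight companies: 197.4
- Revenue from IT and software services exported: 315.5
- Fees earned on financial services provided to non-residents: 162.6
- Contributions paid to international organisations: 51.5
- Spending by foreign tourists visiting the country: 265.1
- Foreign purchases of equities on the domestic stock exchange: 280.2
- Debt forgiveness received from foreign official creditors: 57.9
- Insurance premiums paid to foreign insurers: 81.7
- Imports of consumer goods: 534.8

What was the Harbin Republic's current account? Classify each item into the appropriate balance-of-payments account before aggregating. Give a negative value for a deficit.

Goods: -534.8
Services: 265.1 + 162.6 - 56.2 + 71.7 - 372.9 - 197.4 + 315.5 - 81.7 = 106.7
Primary income: 63.8 - 135.1 = -71.3
Secondary income: 93.4 - 51.5 = 41.9
Current account = (-534.8) + 106.7 + (-71.3) + 41.9 = -457.5
(Excluded from the current account — capital account: sale of embassy land to a foreign government 10.4, capital transfers received from emigrants 36.8, debt forgiveness received from foreign official creditors 57.9; financial account: foreign purchases of equities on the domestic stock exchange 280.2.)

-457.5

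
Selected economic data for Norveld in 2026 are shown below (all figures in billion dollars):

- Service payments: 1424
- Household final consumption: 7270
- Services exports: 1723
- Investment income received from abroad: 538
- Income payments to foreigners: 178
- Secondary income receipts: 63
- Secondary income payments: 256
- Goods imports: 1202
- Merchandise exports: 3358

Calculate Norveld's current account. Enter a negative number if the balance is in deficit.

Goods balance = 3358 - 1202 = 2156
Services balance = 1723 - 1424 = 299
Trade balance (goods + services) = 2156 + 299 = 2455
Net primary income = 538 - 178 = 360
Net secondary income = 63 - 256 = -193
Current account = 2455 + 360 + (-193) = 2622

2622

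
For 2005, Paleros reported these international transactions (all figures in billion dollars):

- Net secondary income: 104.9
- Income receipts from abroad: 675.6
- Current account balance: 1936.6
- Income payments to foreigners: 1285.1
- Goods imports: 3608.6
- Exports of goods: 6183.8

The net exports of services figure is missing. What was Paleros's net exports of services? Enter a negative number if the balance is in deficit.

Current account = goods balance + services balance + net primary income + net secondary income
Sum of the known components = 2070.6
Net exports of services = CA - (known components) = 1936.6 - 2070.6 = -134.0

-134.0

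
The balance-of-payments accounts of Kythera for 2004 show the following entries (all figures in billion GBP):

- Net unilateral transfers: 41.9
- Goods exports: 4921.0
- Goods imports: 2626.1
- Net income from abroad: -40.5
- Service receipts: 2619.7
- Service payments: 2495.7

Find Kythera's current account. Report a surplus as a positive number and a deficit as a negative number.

2420.3

Goods balance = 4921.0 - 2626.1 = 2294.9
Services balance = 2619.7 - 2495.7 = 124.0
Trade balance (goods + services) = 2294.9 + 124.0 = 2418.9
Net primary income = -40.5
Net secondary income = 41.9
Current account = 2418.9 + (-40.5) + 41.9 = 2420.3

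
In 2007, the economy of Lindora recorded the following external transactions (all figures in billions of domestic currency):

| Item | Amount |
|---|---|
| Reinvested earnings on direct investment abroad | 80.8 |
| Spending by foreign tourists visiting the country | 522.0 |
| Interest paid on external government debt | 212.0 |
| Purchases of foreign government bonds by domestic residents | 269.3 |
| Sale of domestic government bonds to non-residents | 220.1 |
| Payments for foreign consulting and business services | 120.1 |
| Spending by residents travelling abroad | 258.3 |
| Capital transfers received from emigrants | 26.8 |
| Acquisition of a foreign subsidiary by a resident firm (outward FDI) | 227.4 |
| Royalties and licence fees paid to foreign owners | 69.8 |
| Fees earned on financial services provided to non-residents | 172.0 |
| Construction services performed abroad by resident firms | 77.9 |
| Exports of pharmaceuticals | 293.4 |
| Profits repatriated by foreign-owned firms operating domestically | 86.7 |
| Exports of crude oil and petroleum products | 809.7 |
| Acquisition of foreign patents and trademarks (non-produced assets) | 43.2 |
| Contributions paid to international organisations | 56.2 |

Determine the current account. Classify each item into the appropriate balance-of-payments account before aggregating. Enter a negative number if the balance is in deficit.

Goods: 809.7 + 293.4 = 1103.1
Services: -258.3 + 77.9 + 172.0 - 69.8 - 120.1 + 522.0 = 323.7
Primary income: -212.0 - 86.7 + 80.8 = -217.9
Secondary income: -56.2
Current account = 1103.1 + 323.7 + (-217.9) + (-56.2) = 1152.7
(Excluded from the current account — financial account: purchases of foreign government bonds by domestic residents 269.3, sale of domestic government bonds to non-residents 220.1, acquisition of a foreign subsidiary by a resident firm (outward FDI) 227.4; capital account: capital transfers received from emigrants 26.8, acquisition of foreign patents and trademarks (non-produced assets) 43.2.)

1152.7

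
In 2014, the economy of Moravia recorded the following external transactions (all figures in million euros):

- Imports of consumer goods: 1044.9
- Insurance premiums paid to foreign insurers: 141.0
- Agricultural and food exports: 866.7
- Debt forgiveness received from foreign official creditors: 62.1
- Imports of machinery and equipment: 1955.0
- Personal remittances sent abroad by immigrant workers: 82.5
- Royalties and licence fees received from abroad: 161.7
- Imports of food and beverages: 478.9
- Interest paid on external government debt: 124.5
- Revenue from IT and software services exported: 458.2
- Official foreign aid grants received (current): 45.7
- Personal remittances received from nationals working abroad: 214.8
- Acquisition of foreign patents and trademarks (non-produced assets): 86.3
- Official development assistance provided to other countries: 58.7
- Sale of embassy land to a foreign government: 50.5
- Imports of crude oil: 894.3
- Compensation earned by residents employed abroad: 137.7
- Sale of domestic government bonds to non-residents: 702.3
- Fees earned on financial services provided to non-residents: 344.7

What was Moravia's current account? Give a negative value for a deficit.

Goods: 866.7 - 1955.0 - 894.3 - 1044.9 - 478.9 = -3506.4
Services: 161.7 + 458.2 + 344.7 - 141.0 = 823.6
Primary income: 137.7 - 124.5 = 13.2
Secondary income: -58.7 + 214.8 - 82.5 + 45.7 = 119.3
Current account = (-3506.4) + 823.6 + 13.2 + 119.3 = -2550.3
(Excluded from the current account — capital account: debt forgiveness received from foreign official creditors 62.1, acquisition of foreign patents and trademarks (non-produced assets) 86.3, sale of embassy land to a foreign government 50.5; financial account: sale of domestic government bonds to non-residents 702.3.)

-2550.3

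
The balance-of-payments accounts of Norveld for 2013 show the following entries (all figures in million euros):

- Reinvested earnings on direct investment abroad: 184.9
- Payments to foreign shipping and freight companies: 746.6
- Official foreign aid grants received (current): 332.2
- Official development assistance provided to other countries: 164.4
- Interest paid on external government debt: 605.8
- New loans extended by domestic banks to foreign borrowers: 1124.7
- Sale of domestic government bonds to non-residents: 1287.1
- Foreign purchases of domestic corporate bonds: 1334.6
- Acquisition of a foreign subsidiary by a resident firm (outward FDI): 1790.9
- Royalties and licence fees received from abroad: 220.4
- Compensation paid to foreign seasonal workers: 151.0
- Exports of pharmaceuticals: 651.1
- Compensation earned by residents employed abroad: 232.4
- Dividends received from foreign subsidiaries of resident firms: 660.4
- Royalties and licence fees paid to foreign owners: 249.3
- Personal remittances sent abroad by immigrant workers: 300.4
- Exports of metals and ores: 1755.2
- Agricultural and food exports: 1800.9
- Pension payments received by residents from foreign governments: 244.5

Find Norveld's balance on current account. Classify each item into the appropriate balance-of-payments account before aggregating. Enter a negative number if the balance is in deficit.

Goods: 651.1 + 1800.9 + 1755.2 = 4207.2
Services: -746.6 - 249.3 + 220.4 = -775.5
Primary income: -605.8 - 151.0 + 184.9 + 660.4 + 232.4 = 320.9
Secondary income: 332.2 + 244.5 - 164.4 - 300.4 = 111.9
Current account = 4207.2 + (-775.5) + 320.9 + 111.9 = 3864.5
(Excluded from the current account — financial account: new loans extended by domestic banks to foreign borrowers 1124.7, sale of domestic government bonds to non-residents 1287.1, foreign purchases of domestic corporate bonds 1334.6, acquisition of a foreign subsidiary by a resident firm (outward FDI) 1790.9.)

3864.5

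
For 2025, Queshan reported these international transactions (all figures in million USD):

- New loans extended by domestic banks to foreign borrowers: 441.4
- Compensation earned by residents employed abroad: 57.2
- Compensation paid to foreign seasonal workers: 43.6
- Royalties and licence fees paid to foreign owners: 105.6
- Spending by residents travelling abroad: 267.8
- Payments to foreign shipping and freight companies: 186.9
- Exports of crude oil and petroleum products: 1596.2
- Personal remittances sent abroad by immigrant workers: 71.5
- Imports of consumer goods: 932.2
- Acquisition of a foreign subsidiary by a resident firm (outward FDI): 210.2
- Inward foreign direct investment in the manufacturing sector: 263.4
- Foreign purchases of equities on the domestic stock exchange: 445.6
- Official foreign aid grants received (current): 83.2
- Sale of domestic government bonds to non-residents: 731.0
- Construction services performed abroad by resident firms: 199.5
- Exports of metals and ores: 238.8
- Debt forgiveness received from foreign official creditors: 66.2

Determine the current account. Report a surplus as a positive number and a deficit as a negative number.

567.3

Goods: -932.2 + 1596.2 + 238.8 = 902.8
Services: -105.6 - 267.8 + 199.5 - 186.9 = -360.8
Primary income: -43.6 + 57.2 = 13.6
Secondary income: -71.5 + 83.2 = 11.7
Current account = 902.8 + (-360.8) + 13.6 + 11.7 = 567.3
(Excluded from the current account — financial account: new loans extended by domestic banks to foreign borrowers 441.4, acquisition of a foreign subsidiary by a resident firm (outward FDI) 210.2, inward foreign direct investment in the manufacturing sector 263.4, foreign purchases of equities on the domestic stock exchange 445.6, sale of domestic government bonds to non-residents 731.0; capital account: debt forgiveness received from foreign official creditors 66.2.)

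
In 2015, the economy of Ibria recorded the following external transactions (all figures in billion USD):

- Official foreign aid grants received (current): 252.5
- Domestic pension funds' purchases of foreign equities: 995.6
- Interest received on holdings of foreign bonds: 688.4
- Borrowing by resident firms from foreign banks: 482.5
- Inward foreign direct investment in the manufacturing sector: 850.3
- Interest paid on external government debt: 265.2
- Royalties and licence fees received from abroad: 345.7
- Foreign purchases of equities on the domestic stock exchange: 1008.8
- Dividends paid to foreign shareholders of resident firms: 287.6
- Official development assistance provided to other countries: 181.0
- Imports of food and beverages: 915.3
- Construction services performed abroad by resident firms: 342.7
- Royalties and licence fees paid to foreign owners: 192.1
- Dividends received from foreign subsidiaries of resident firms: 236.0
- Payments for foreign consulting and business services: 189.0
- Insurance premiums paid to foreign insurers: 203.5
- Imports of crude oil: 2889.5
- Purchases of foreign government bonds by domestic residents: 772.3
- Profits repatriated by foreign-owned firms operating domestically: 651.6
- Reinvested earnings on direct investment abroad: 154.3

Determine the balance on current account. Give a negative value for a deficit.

-3755.2

Goods: -2889.5 - 915.3 = -3804.8
Services: -203.5 + 345.7 - 192.1 + 342.7 - 189.0 = 103.8
Primary income: -265.2 + 688.4 + 154.3 - 651.6 + 236.0 - 287.6 = -125.7
Secondary income: -181.0 + 252.5 = 71.5
Current account = (-3804.8) + 103.8 + (-125.7) + 71.5 = -3755.2
(Excluded from the current account — financial account: domestic pension funds' purchases of foreign equities 995.6, borrowing by resident firms from foreign banks 482.5, inward foreign direct investment in the manufacturing sector 850.3, foreign purchases of equities on the domestic stock exchange 1008.8, purchases of foreign government bonds by domestic residents 772.3.)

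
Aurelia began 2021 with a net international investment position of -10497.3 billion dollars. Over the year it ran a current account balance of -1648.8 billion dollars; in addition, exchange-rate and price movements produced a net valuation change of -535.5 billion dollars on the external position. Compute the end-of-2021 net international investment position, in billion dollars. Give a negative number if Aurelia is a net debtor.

-12681.6

Change in NIIP = current account + net valuation change = -1648.8 + (-535.5) = -2184.3
End-of-year NIIP = -10497.3 + (-2184.3) = -12681.6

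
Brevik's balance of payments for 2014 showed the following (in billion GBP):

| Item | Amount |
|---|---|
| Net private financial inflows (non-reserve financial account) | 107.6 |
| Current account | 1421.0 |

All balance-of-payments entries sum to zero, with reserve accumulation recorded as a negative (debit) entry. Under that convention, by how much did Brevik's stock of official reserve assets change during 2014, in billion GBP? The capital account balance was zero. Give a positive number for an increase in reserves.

1528.6

Official reserve transactions balance = -(1421.0 + 107.6) = -1528.6
An accumulation of reserves is recorded as a debit (negative entry), so the change in the stock of reserves is the negative of that balance.
Change in official reserves = -(-1528.6) = 1528.6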